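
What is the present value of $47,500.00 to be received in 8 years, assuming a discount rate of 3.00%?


Present value formula: PV = FV / (1 + r)^t
PV = $47,500.00 / (1 + 0.03)^8
PV = $47,500.00 / 1.266770
PV = $37,496.94

PV = FV / (1 + r)^t = $37,496.94


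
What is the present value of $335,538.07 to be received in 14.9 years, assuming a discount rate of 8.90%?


Present value formula: PV = FV / (1 + r)^t
PV = $335,538.07 / (1 + 0.089)^14.9
PV = $335,538.07 / 3.5621763
PV = $94,194.68

PV = FV / (1 + r)^t = $94,194.68


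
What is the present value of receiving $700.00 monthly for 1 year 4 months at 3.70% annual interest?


Present value of an ordinary annuity: PV = PMT × (1 − (1 + r)^(−n)) / r
Monthly rate r = 0.037/12 ≈ 0.00308333, n = 16
PV = $700.00 × (1 − (1 + 0.037/12)^(−16)) / (0.037/12)
PV = $700.00 × 15.588312
PV = $10,911.82

PV = PMT × (1-(1+r)^(-n))/r = $10,911.82


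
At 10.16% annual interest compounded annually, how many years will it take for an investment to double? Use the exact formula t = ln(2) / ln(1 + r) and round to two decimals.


Doubling condition: (1 + r)^t = 2
Take ln of both sides: t × ln(1 + r) = ln(2)
t = ln(2) / ln(1 + r)
t = 0.693147 / 0.096764
t = 7.16

t = ln(2) / ln(1 + r) = 7.16 years


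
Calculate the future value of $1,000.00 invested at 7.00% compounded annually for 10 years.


Compound interest formula: A = P(1 + r/n)^(nt)
A = $1,000.00 × (1 + 0.07/1)^(1 × 10)
Growth factor: (1 + 0.07/1)^10 = 1.967151
A = $1,000.00 × 1.967151
A = $1,967.15

A = P(1 + r/n)^(nt) = $1,967.15


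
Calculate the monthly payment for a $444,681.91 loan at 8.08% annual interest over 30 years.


Loan payment formula: PMT = PV × r / (1 − (1 + r)^(−n))
Monthly rate r = 0.0808/12 ≈ 0.00673333, n = 360 months
Denominator: 1 − (1 + 0.0808/12)^(−360) = 0.910711
PMT = $444,681.91 × (0.0808/12) / 0.910711
PMT = $3,287.75 per month

PMT = PV × r / (1-(1+r)^(-n)) = $3,287.75/month


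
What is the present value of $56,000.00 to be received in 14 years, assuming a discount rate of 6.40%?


Present value formula: PV = FV / (1 + r)^t
PV = $56,000.00 / (1 + 0.064)^14
PV = $56,000.00 / 2.3833224
PV = $23,496.61

PV = FV / (1 + r)^t = $23,496.61


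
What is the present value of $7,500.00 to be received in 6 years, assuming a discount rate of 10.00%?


Present value formula: PV = FV / (1 + r)^t
PV = $7,500.00 / (1 + 0.1)^6
PV = $7,500.00 / 1.771561
PV = $4,233.55

PV = FV / (1 + r)^t = $4,233.55


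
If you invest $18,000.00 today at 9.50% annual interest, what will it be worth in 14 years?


Future value formula: FV = PV × (1 + r)^t
FV = $18,000.00 × (1 + 0.095)^14
FV = $18,000.00 × 3.562851
FV = $64,131.32

FV = PV × (1 + r)^t = $64,131.32


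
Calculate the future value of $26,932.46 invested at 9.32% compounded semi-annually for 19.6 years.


Compound interest formula: A = P(1 + r/n)^(nt)
A = $26,932.46 × (1 + 0.0932/2)^(2 × 19.6)
Growth factor: (1 + 0.0932/2)^39.2 = 5.962174
A = $26,932.46 × 5.962174
A = $160,576.01

A = P(1 + r/n)^(nt) = $160,576.01


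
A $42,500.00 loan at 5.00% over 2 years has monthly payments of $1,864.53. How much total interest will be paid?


Total paid over the life of the loan = PMT × n.
Total paid = $1,864.53 × 24 = $44,748.72
Total interest = total paid − principal = $44,748.72 − $42,500.00 = $2,248.72

Total interest = (PMT × n) - PV = $2,248.72


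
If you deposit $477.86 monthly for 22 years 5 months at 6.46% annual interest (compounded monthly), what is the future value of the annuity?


Future value of an ordinary annuity: FV = PMT × ((1 + r)^n − 1) / r
Monthly rate r = 0.0646/12 ≈ 0.00538333, n = 269
FV = $477.86 × ((1 + 0.0646/12)^269 − 1) / (0.0646/12)
FV = $477.86 × 601.597307
FV = $287,479.29

FV = PMT × ((1+r)^n - 1)/r = $287,479.29


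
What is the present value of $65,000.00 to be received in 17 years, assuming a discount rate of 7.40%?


Present value formula: PV = FV / (1 + r)^t
PV = $65,000.00 / (1 + 0.074)^17
PV = $65,000.00 / 3.365680
PV = $19,312.59

PV = FV / (1 + r)^t = $19,312.59


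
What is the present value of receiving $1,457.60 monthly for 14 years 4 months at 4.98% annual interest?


Present value of an ordinary annuity: PV = PMT × (1 − (1 + r)^(−n)) / r
Monthly rate r = 0.0498/12 = 0.00415, n = 172
PV = $1,457.60 × (1 − (1 + 0.0498/12)^(−172)) / (0.0498/12)
PV = $1,457.60 × 122.770251
PV = $178,949.92

PV = PMT × (1-(1+r)^(-n))/r = $178,949.92


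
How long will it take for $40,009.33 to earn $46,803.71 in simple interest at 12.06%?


Rearrange the simple interest formula for t:
I = P × r × t  ⇒  t = I / (P × r)
t = $46,803.71 / ($40,009.33 × 0.1206)
t = 9.7

t = I/(P×r) = 9.7 years


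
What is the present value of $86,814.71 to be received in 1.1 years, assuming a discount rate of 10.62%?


Present value formula: PV = FV / (1 + r)^t
PV = $86,814.71 / (1 + 0.1062)^1.1
PV = $86,814.71 / 1.1174215
PV = $77,692.00

PV = FV / (1 + r)^t = $77,692.00


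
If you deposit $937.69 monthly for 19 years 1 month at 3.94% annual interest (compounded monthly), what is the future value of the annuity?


Future value of an ordinary annuity: FV = PMT × ((1 + r)^n − 1) / r
Monthly rate r = 0.0394/12 ≈ 0.00328333, n = 229
FV = $937.69 × ((1 + 0.0394/12)^229 − 1) / (0.0394/12)
FV = $937.69 × 340.623377
FV = $319,399.13

FV = PMT × ((1+r)^n - 1)/r = $319,399.13


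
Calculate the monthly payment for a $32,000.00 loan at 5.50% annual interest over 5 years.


Loan payment formula: PMT = PV × r / (1 − (1 + r)^(−n))
Monthly rate r = 0.055/12 ≈ 0.00458333, n = 60 months
Denominator: 1 − (1 + 0.055/12)^(−60) = 0.239950
PMT = $32,000.00 × (0.055/12) / 0.239950
PMT = $611.24 per month

PMT = PV × r / (1-(1+r)^(-n)) = $611.24/month


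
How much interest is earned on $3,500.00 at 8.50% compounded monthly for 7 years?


Compound interest earned = final amount − principal.
A = P(1 + r/n)^(nt) = $3,500.00 × (1 + 0.085/12)^(12 × 7) = $6,332.31
Interest = A − P = $6,332.31 − $3,500.00 = $2,832.31

Interest = A - P = $2,832.31


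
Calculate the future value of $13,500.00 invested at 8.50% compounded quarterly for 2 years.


Compound interest formula: A = P(1 + r/n)^(nt)
A = $13,500.00 × (1 + 0.085/4)^(4 × 2)
Growth factor: (1 + 0.085/4)^8 = 1.1831956
A = $13,500.00 × 1.1831956
A = $15,973.14

A = P(1 + r/n)^(nt) = $15,973.14


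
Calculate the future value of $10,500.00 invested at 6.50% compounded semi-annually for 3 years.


Compound interest formula: A = P(1 + r/n)^(nt)
A = $10,500.00 × (1 + 0.065/2)^(2 × 3)
Growth factor: (1 + 0.065/2)^6 = 1.2115473
A = $10,500.00 × 1.2115473
A = $12,721.25

A = P(1 + r/n)^(nt) = $12,721.25


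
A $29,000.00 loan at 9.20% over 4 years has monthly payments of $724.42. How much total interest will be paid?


Total paid over the life of the loan = PMT × n.
Total paid = $724.42 × 48 = $34,772.16
Total interest = total paid − principal = $34,772.16 − $29,000.00 = $5,772.16

Total interest = (PMT × n) - PV = $5,772.16


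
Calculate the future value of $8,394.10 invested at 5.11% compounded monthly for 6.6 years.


Compound interest formula: A = P(1 + r/n)^(nt)
A = $8,394.10 × (1 + 0.0511/12)^(12 × 6.6)
Growth factor: (1 + 0.0511/12)^79.2 = 1.400100
A = $8,394.10 × 1.400100
A = $11,752.58

A = P(1 + r/n)^(nt) = $11,752.58


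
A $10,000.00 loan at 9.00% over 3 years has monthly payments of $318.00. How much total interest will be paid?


Total paid over the life of the loan = PMT × n.
Total paid = $318.00 × 36 = $11,448.00
Total interest = total paid − principal = $11,448.00 − $10,000.00 = $1,448.00

Total interest = (PMT × n) - PV = $1,448.00


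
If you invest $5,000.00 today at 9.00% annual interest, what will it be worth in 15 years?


Future value formula: FV = PV × (1 + r)^t
FV = $5,000.00 × (1 + 0.09)^15
FV = $5,000.00 × 3.642482
FV = $18,212.41

FV = PV × (1 + r)^t = $18,212.41


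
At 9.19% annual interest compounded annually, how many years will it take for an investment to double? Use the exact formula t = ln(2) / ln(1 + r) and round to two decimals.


Doubling condition: (1 + r)^t = 2
Take ln of both sides: t × ln(1 + r) = ln(2)
t = ln(2) / ln(1 + r)
t = 0.693147 / 0.087919
t = 7.88

t = ln(2) / ln(1 + r) = 7.88 years


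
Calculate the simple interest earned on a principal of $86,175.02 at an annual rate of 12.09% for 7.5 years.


Simple interest formula: I = P × r × t
I = $86,175.02 × 0.1209 × 7.5
I = $78,139.20

I = P × r × t = $78,139.20


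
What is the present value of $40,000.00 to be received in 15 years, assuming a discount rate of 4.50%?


Present value formula: PV = FV / (1 + r)^t
PV = $40,000.00 / (1 + 0.045)^15
PV = $40,000.00 / 1.935282
PV = $20,668.82

PV = FV / (1 + r)^t = $20,668.82


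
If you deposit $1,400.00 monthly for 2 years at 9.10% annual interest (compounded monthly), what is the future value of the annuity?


Future value of an ordinary annuity: FV = PMT × ((1 + r)^n − 1) / r
Monthly rate r = 0.091/12 ≈ 0.00758333, n = 24
FV = $1,400.00 × ((1 + 0.091/12)^24 − 1) / (0.091/12)
FV = $1,400.00 × 26.214172
FV = $36,699.84

FV = PMT × ((1+r)^n - 1)/r = $36,699.84


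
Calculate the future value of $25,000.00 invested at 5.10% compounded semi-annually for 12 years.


Compound interest formula: A = P(1 + r/n)^(nt)
A = $25,000.00 × (1 + 0.051/2)^(2 × 12)
Growth factor: (1 + 0.051/2)^24 = 1.8300205
A = $25,000.00 × 1.8300205
A = $45,750.51

A = P(1 + r/n)^(nt) = $45,750.51


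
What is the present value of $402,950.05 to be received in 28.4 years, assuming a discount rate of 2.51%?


Present value formula: PV = FV / (1 + r)^t
PV = $402,950.05 / (1 + 0.0251)^28.4
PV = $402,950.05 / 2.0219063
PV = $199,292.15

PV = FV / (1 + r)^t = $199,292.15


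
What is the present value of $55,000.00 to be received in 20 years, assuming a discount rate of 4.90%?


Present value formula: PV = FV / (1 + r)^t
PV = $55,000.00 / (1 + 0.049)^20
PV = $55,000.00 / 2.6032134
PV = $21,127.73

PV = FV / (1 + r)^t = $21,127.73


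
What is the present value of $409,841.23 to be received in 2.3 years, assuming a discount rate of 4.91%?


Present value formula: PV = FV / (1 + r)^t
PV = $409,841.23 / (1 + 0.0491)^2.3
PV = $409,841.23 / 1.1165517
PV = $367,059.79

PV = FV / (1 + r)^t = $367,059.79


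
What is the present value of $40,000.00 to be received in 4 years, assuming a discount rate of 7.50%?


Present value formula: PV = FV / (1 + r)^t
PV = $40,000.00 / (1 + 0.075)^4
PV = $40,000.00 / 1.335469
PV = $29,952.02

PV = FV / (1 + r)^t = $29,952.02


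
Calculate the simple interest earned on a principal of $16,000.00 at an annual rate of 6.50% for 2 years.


Simple interest formula: I = P × r × t
I = $16,000.00 × 0.065 × 2
I = $2,080.00

I = P × r × t = $2,080.00


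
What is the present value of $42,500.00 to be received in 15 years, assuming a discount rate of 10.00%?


Present value formula: PV = FV / (1 + r)^t
PV = $42,500.00 / (1 + 0.1)^15
PV = $42,500.00 / 4.177248
PV = $10,174.16

PV = FV / (1 + r)^t = $10,174.16


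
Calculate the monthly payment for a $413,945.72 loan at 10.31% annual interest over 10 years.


Loan payment formula: PMT = PV × r / (1 − (1 + r)^(−n))
Monthly rate r = 0.1031/12 ≈ 0.00859167, n = 120 months
Denominator: 1 − (1 + 0.1031/12)^(−120) = 0.641776
PMT = $413,945.72 × (0.1031/12) / 0.641776
PMT = $5,541.63 per month

PMT = PV × r / (1-(1+r)^(-n)) = $5,541.63/month


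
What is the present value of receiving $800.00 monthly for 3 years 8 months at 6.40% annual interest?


Present value of an ordinary annuity: PV = PMT × (1 − (1 + r)^(−n)) / r
Monthly rate r = 0.064/12 ≈ 0.00533333, n = 44
PV = $800.00 × (1 − (1 + 0.064/12)^(−44)) / (0.064/12)
PV = $800.00 × 39.126055
PV = $31,300.84

PV = PMT × (1-(1+r)^(-n))/r = $31,300.84


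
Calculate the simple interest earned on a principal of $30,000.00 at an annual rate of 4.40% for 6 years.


Simple interest formula: I = P × r × t
I = $30,000.00 × 0.044 × 6
I = $7,920.00

I = P × r × t = $7,920.00


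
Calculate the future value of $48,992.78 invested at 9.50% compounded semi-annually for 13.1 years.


Compound interest formula: A = P(1 + r/n)^(nt)
A = $48,992.78 × (1 + 0.095/2)^(2 × 13.1)
Growth factor: (1 + 0.095/2)^26.2 = 3.3731498
A = $48,992.78 × 3.3731498
A = $165,259.99

A = P(1 + r/n)^(nt) = $165,259.99


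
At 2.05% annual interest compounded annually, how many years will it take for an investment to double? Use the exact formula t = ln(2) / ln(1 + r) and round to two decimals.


Doubling condition: (1 + r)^t = 2
Take ln of both sides: t × ln(1 + r) = ln(2)
t = ln(2) / ln(1 + r)
t = 0.693147 / 0.020293
t = 34.16

t = ln(2) / ln(1 + r) = 34.16 years


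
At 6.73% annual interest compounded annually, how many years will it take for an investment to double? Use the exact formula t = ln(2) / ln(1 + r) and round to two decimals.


Doubling condition: (1 + r)^t = 2
Take ln of both sides: t × ln(1 + r) = ln(2)
t = ln(2) / ln(1 + r)
t = 0.693147 / 0.065132
t = 10.64

t = ln(2) / ln(1 + r) = 10.64 years


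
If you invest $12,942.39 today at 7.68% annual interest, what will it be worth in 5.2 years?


Future value formula: FV = PV × (1 + r)^t
FV = $12,942.39 × (1 + 0.0768)^5.2
FV = $12,942.39 × 1.469272
FV = $19,015.89

FV = PV × (1 + r)^t = $19,015.89


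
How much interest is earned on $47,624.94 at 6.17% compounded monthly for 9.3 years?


Compound interest earned = final amount − principal.
A = P(1 + r/n)^(nt) = $47,624.94 × (1 + 0.0617/12)^(12 × 9.3) = $84,410.89
Interest = A − P = $84,410.89 − $47,624.94 = $36,785.95

Interest = A - P = $36,785.95


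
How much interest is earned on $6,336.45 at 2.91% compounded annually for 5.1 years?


Compound interest earned = final amount − principal.
A = P(1 + r/n)^(nt) = $6,336.45 × (1 + 0.0291/1)^(1 × 5.1) = $7,334.65
Interest = A − P = $7,334.65 − $6,336.45 = $998.20

Interest = A - P = $998.20


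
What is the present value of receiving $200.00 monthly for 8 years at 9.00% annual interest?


Present value of an ordinary annuity: PV = PMT × (1 − (1 + r)^(−n)) / r
Monthly rate r = 0.09/12 = 0.0075, n = 96
PV = $200.00 × (1 − (1 + 0.09/12)^(−96)) / (0.09/12)
PV = $200.00 × 68.258439
PV = $13,651.69

PV = PMT × (1-(1+r)^(-n))/r = $13,651.69


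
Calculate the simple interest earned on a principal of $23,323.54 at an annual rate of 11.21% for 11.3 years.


Simple interest formula: I = P × r × t
I = $23,323.54 × 0.1121 × 11.3
I = $29,544.63

I = P × r × t = $29,544.63


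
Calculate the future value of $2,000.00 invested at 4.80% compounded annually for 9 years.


Compound interest formula: A = P(1 + r/n)^(nt)
A = $2,000.00 × (1 + 0.048/1)^(1 × 9)
Growth factor: (1 + 0.048/1)^9 = 1.524936
A = $2,000.00 × 1.524936
A = $3,049.87

A = P(1 + r/n)^(nt) = $3,049.87


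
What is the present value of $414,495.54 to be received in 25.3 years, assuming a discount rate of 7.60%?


Present value formula: PV = FV / (1 + r)^t
PV = $414,495.54 / (1 + 0.076)^25.3
PV = $414,495.54 / 6.3804376
PV = $64,963.50

PV = FV / (1 + r)^t = $64,963.50


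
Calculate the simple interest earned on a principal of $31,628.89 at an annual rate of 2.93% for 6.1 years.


Simple interest formula: I = P × r × t
I = $31,628.89 × 0.0293 × 6.1
I = $5,653.03

I = P × r × t = $5,653.03


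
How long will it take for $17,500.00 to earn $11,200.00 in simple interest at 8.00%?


Rearrange the simple interest formula for t:
I = P × r × t  ⇒  t = I / (P × r)
t = $11,200.00 / ($17,500.00 × 0.08)
t = 8

t = I/(P×r) = 8 years


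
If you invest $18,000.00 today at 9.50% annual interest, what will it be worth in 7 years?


Future value formula: FV = PV × (1 + r)^t
FV = $18,000.00 × (1 + 0.095)^7
FV = $18,000.00 × 1.8875516
FV = $33,975.93

FV = PV × (1 + r)^t = $33,975.93


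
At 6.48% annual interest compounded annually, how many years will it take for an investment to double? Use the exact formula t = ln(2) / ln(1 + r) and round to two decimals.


Doubling condition: (1 + r)^t = 2
Take ln of both sides: t × ln(1 + r) = ln(2)
t = ln(2) / ln(1 + r)
t = 0.693147 / 0.062787
t = 11.04

t = ln(2) / ln(1 + r) = 11.04 years


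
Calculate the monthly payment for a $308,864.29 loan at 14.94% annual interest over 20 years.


Loan payment formula: PMT = PV × r / (1 − (1 + r)^(−n))
Monthly rate r = 0.1494/12 = 0.01245, n = 240 months
Denominator: 1 − (1 + 0.1494/12)^(−240) = 0.948674
PMT = $308,864.29 × (0.1494/12) / 0.948674
PMT = $4,053.41 per month

PMT = PV × r / (1-(1+r)^(-n)) = $4,053.41/month


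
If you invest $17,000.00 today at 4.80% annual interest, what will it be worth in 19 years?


Future value formula: FV = PV × (1 + r)^t
FV = $17,000.00 × (1 + 0.048)^19
FV = $17,000.00 × 2.4370496
FV = $41,429.84

FV = PV × (1 + r)^t = $41,429.84


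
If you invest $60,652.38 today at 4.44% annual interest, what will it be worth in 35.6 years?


Future value formula: FV = PV × (1 + r)^t
FV = $60,652.38 × (1 + 0.0444)^35.6
FV = $60,652.38 × 4.6952674
FV = $284,779.14

FV = PV × (1 + r)^t = $284,779.14


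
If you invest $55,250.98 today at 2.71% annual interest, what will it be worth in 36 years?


Future value formula: FV = PV × (1 + r)^t
FV = $55,250.98 × (1 + 0.0271)^36
FV = $55,250.98 × 2.6185342
FV = $144,676.58

FV = PV × (1 + r)^t = $144,676.58


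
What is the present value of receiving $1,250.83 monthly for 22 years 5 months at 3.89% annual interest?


Present value of an ordinary annuity: PV = PMT × (1 − (1 + r)^(−n)) / r
Monthly rate r = 0.0389/12 ≈ 0.00324167, n = 269
PV = $1,250.83 × (1 − (1 + 0.0389/12)^(−269)) / (0.0389/12)
PV = $1,250.83 × 179.321000
PV = $224,300.09

PV = PMT × (1-(1+r)^(-n))/r = $224,300.09


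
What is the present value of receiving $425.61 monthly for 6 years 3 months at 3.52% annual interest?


Present value of an ordinary annuity: PV = PMT × (1 − (1 + r)^(−n)) / r
Monthly rate r = 0.0352/12 ≈ 0.00293333, n = 75
PV = $425.61 × (1 − (1 + 0.0352/12)^(−75)) / (0.0352/12)
PV = $425.61 × 67.235018
PV = $28,615.90

PV = PMT × (1-(1+r)^(-n))/r = $28,615.90


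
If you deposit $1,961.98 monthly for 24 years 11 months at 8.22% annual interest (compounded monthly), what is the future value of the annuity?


Future value of an ordinary annuity: FV = PMT × ((1 + r)^n − 1) / r
Monthly rate r = 0.0822/12 = 0.00685, n = 299
FV = $1,961.98 × ((1 + 0.0822/12)^299 − 1) / (0.0822/12)
FV = $1,961.98 × 978.042197
FV = $1,918,899.23

FV = PMT × ((1+r)^n - 1)/r = $1,918,899.23


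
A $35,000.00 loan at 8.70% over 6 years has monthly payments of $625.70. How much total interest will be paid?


Total paid over the life of the loan = PMT × n.
Total paid = $625.70 × 72 = $45,050.40
Total interest = total paid − principal = $45,050.40 − $35,000.00 = $10,050.40

Total interest = (PMT × n) - PV = $10,050.40


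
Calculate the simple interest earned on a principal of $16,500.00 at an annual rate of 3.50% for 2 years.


Simple interest formula: I = P × r × t
I = $16,500.00 × 0.035 × 2
I = $1,155.00

I = P × r × t = $1,155.00


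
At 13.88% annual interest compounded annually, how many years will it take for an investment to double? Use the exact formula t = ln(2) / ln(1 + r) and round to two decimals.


Doubling condition: (1 + r)^t = 2
Take ln of both sides: t × ln(1 + r) = ln(2)
t = ln(2) / ln(1 + r)
t = 0.693147 / 0.129975
t = 5.33

t = ln(2) / ln(1 + r) = 5.33 years


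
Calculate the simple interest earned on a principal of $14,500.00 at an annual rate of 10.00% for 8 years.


Simple interest formula: I = P × r × t
I = $14,500.00 × 0.1 × 8
I = $11,600.00

I = P × r × t = $11,600.00


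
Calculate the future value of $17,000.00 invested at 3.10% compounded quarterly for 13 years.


Compound interest formula: A = P(1 + r/n)^(nt)
A = $17,000.00 × (1 + 0.031/4)^(4 × 13)
Growth factor: (1 + 0.031/4)^52 = 1.493984
A = $17,000.00 × 1.493984
A = $25,397.73

A = P(1 + r/n)^(nt) = $25,397.73


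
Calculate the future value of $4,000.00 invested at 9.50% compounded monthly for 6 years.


Compound interest formula: A = P(1 + r/n)^(nt)
A = $4,000.00 × (1 + 0.095/12)^(12 × 6)
Growth factor: (1 + 0.095/12)^72 = 1.764303
A = $4,000.00 × 1.764303
A = $7,057.21

A = P(1 + r/n)^(nt) = $7,057.21


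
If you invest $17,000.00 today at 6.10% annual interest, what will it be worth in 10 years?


Future value formula: FV = PV × (1 + r)^t
FV = $17,000.00 × (1 + 0.061)^10
FV = $17,000.00 × 1.807814
FV = $30,732.84

FV = PV × (1 + r)^t = $30,732.84


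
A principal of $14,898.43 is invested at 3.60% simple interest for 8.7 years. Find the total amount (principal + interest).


Total amount formula: A = P(1 + rt) = P + P·r·t
Interest: I = P × r × t = $14,898.43 × 0.036 × 8.7 = $4,666.19
A = P + I = $14,898.43 + $4,666.19 = $19,564.62

A = P + I = P(1 + rt) = $19,564.62


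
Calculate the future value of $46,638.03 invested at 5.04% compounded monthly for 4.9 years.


Compound interest formula: A = P(1 + r/n)^(nt)
A = $46,638.03 × (1 + 0.0504/12)^(12 × 4.9)
Growth factor: (1 + 0.0504/12)^58.8 = 1.27946604
A = $46,638.03 × 1.27946604
A = $59,671.78

A = P(1 + r/n)^(nt) = $59,671.78


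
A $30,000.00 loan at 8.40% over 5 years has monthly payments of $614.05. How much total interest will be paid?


Total paid over the life of the loan = PMT × n.
Total paid = $614.05 × 60 = $36,843.00
Total interest = total paid − principal = $36,843.00 − $30,000.00 = $6,843.00

Total interest = (PMT × n) - PV = $6,843.00


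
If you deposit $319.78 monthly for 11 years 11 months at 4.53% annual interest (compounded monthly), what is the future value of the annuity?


Future value of an ordinary annuity: FV = PMT × ((1 + r)^n − 1) / r
Monthly rate r = 0.0453/12 = 0.003775, n = 143
FV = $319.78 × ((1 + 0.0453/12)^143 − 1) / (0.0453/12)
FV = $319.78 × 189.129455
FV = $60,479.82

FV = PMT × ((1+r)^n - 1)/r = $60,479.82


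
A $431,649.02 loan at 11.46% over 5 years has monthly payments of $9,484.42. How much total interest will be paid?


Total paid over the life of the loan = PMT × n.
Total paid = $9,484.42 × 60 = $569,065.20
Total interest = total paid − principal = $569,065.20 − $431,649.02 = $137,416.18

Total interest = (PMT × n) - PV = $137,416.18


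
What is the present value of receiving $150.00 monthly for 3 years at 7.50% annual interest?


Present value of an ordinary annuity: PV = PMT × (1 − (1 + r)^(−n)) / r
Monthly rate r = 0.075/12 = 0.00625, n = 36
PV = $150.00 × (1 − (1 + 0.075/12)^(−36)) / (0.075/12)
PV = $150.00 × 32.147913
PV = $4,822.19

PV = PMT × (1-(1+r)^(-n))/r = $4,822.19


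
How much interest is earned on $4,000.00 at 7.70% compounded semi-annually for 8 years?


Compound interest earned = final amount − principal.
A = P(1 + r/n)^(nt) = $4,000.00 × (1 + 0.077/2)^(2 × 8) = $7,320.89
Interest = A − P = $7,320.89 − $4,000.00 = $3,320.89

Interest = A - P = $3,320.89


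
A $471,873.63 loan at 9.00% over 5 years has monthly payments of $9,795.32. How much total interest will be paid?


Total paid over the life of the loan = PMT × n.
Total paid = $9,795.32 × 60 = $587,719.20
Total interest = total paid − principal = $587,719.20 − $471,873.63 = $115,845.57

Total interest = (PMT × n) - PV = $115,845.57


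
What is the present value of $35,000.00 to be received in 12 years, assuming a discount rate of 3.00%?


Present value formula: PV = FV / (1 + r)^t
PV = $35,000.00 / (1 + 0.03)^12
PV = $35,000.00 / 1.4257609
PV = $24,548.30

PV = FV / (1 + r)^t = $24,548.30


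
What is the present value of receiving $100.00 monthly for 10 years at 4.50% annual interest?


Present value of an ordinary annuity: PV = PMT × (1 − (1 + r)^(−n)) / r
Monthly rate r = 0.045/12 = 0.00375, n = 120
PV = $100.00 × (1 − (1 + 0.045/12)^(−120)) / (0.045/12)
PV = $100.00 × 96.489324
PV = $9,648.93

PV = PMT × (1-(1+r)^(-n))/r = $9,648.93


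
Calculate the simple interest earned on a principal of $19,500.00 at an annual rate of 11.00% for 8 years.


Simple interest formula: I = P × r × t
I = $19,500.00 × 0.11 × 8
I = $17,160.00

I = P × r × t = $17,160.00


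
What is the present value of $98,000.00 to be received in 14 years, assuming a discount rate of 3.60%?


Present value formula: PV = FV / (1 + r)^t
PV = $98,000.00 / (1 + 0.036)^14
PV = $98,000.00 / 1.6407279
PV = $59,729.59

PV = FV / (1 + r)^t = $59,729.59


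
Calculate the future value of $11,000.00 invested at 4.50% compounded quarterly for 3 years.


Compound interest formula: A = P(1 + r/n)^(nt)
A = $11,000.00 × (1 + 0.045/4)^(4 × 3)
Growth factor: (1 + 0.045/4)^12 = 1.1436744
A = $11,000.00 × 1.1436744
A = $12,580.42

A = P(1 + r/n)^(nt) = $12,580.42


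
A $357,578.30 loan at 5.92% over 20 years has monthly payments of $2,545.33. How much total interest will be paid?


Total paid over the life of the loan = PMT × n.
Total paid = $2,545.33 × 240 = $610,879.20
Total interest = total paid − principal = $610,879.20 − $357,578.30 = $253,300.90

Total interest = (PMT × n) - PV = $253,300.90


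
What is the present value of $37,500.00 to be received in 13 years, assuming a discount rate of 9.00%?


Present value formula: PV = FV / (1 + r)^t
PV = $37,500.00 / (1 + 0.09)^13
PV = $37,500.00 / 3.065805
PV = $12,231.70

PV = FV / (1 + r)^t = $12,231.70


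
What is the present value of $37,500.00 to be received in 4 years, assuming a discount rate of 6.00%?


Present value formula: PV = FV / (1 + r)^t
PV = $37,500.00 / (1 + 0.06)^4
PV = $37,500.00 / 1.262477
PV = $29,703.51

PV = FV / (1 + r)^t = $29,703.51


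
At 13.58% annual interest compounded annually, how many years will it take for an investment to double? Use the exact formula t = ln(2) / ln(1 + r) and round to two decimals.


Doubling condition: (1 + r)^t = 2
Take ln of both sides: t × ln(1 + r) = ln(2)
t = ln(2) / ln(1 + r)
t = 0.693147 / 0.127337
t = 5.44

t = ln(2) / ln(1 + r) = 5.44 years


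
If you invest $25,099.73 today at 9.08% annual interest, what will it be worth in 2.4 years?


Future value formula: FV = PV × (1 + r)^t
FV = $25,099.73 × (1 + 0.0908)^2.4
FV = $25,099.73 × 1.2319365
FV = $30,921.27

FV = PV × (1 + r)^t = $30,921.27


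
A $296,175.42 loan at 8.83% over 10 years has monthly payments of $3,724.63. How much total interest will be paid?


Total paid over the life of the loan = PMT × n.
Total paid = $3,724.63 × 120 = $446,955.60
Total interest = total paid − principal = $446,955.60 − $296,175.42 = $150,780.18

Total interest = (PMT × n) - PV = $150,780.18


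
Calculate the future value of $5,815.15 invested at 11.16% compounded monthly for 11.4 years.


Compound interest formula: A = P(1 + r/n)^(nt)
A = $5,815.15 × (1 + 0.1116/12)^(12 × 11.4)
Growth factor: (1 + 0.1116/12)^136.8 = 3.5479164
A = $5,815.15 × 3.5479164
A = $20,631.67

A = P(1 + r/n)^(nt) = $20,631.67


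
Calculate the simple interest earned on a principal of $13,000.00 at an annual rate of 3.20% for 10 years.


Simple interest formula: I = P × r × t
I = $13,000.00 × 0.032 × 10
I = $4,160.00

I = P × r × t = $4,160.00


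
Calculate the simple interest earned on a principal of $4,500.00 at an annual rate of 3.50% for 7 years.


Simple interest formula: I = P × r × t
I = $4,500.00 × 0.035 × 7
I = $1,102.50

I = P × r × t = $1,102.50


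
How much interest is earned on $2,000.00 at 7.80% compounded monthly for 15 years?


Compound interest earned = final amount − principal.
A = P(1 + r/n)^(nt) = $2,000.00 × (1 + 0.078/12)^(12 × 15) = $6,419.63
Interest = A − P = $6,419.63 − $2,000.00 = $4,419.63

Interest = A - P = $4,419.63


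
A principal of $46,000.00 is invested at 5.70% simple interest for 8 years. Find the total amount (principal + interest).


Total amount formula: A = P(1 + rt) = P + P·r·t
Interest: I = P × r × t = $46,000.00 × 0.057 × 8 = $20,976.00
A = P + I = $46,000.00 + $20,976.00 = $66,976.00

A = P + I = P(1 + rt) = $66,976.00


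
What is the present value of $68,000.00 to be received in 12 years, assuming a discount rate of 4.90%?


Present value formula: PV = FV / (1 + r)^t
PV = $68,000.00 / (1 + 0.049)^12
PV = $68,000.00 / 1.7754394
PV = $38,300.38

PV = FV / (1 + r)^t = $38,300.38


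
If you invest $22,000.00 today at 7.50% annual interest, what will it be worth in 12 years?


Future value formula: FV = PV × (1 + r)^t
FV = $22,000.00 × (1 + 0.075)^12
FV = $22,000.00 × 2.3817796
FV = $52,399.15

FV = PV × (1 + r)^t = $52,399.15


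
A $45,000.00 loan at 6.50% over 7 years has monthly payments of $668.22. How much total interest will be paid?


Total paid over the life of the loan = PMT × n.
Total paid = $668.22 × 84 = $56,130.48
Total interest = total paid − principal = $56,130.48 − $45,000.00 = $11,130.48

Total interest = (PMT × n) - PV = $11,130.48


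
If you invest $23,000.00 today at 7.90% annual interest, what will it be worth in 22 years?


Future value formula: FV = PV × (1 + r)^t
FV = $23,000.00 × (1 + 0.079)^22
FV = $23,000.00 × 5.326866
FV = $122,517.92

FV = PV × (1 + r)^t = $122,517.92


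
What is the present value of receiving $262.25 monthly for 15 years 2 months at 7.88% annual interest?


Present value of an ordinary annuity: PV = PMT × (1 − (1 + r)^(−n)) / r
Monthly rate r = 0.0788/12 ≈ 0.00656667, n = 182
PV = $262.25 × (1 − (1 + 0.0788/12)^(−182)) / (0.0788/12)
PV = $262.25 × 106.012935
PV = $27,801.89

PV = PMT × (1-(1+r)^(-n))/r = $27,801.89


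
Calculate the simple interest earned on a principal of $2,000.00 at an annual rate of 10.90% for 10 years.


Simple interest formula: I = P × r × t
I = $2,000.00 × 0.109 × 10
I = $2,180.00

I = P × r × t = $2,180.00


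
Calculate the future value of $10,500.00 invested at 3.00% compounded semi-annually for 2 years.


Compound interest formula: A = P(1 + r/n)^(nt)
A = $10,500.00 × (1 + 0.03/2)^(2 × 2)
Growth factor: (1 + 0.03/2)^4 = 1.061364
A = $10,500.00 × 1.061364
A = $11,144.32

A = P(1 + r/n)^(nt) = $11,144.32


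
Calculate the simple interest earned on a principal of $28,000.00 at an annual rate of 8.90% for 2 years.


Simple interest formula: I = P × r × t
I = $28,000.00 × 0.089 × 2
I = $4,984.00

I = P × r × t = $4,984.00


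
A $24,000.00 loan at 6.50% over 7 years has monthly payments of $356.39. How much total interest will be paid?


Total paid over the life of the loan = PMT × n.
Total paid = $356.39 × 84 = $29,936.76
Total interest = total paid − principal = $29,936.76 − $24,000.00 = $5,936.76

Total interest = (PMT × n) - PV = $5,936.76


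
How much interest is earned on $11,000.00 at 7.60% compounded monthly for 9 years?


Compound interest earned = final amount − principal.
A = P(1 + r/n)^(nt) = $11,000.00 × (1 + 0.076/12)^(12 × 9) = $21,752.71
Interest = A − P = $21,752.71 − $11,000.00 = $10,752.71

Interest = A - P = $10,752.71


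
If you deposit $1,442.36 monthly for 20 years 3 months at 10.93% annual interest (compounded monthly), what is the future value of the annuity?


Future value of an ordinary annuity: FV = PMT × ((1 + r)^n − 1) / r
Monthly rate r = 0.1093/12 ≈ 0.00910833, n = 243
FV = $1,442.36 × ((1 + 0.1093/12)^243 − 1) / (0.1093/12)
FV = $1,442.36 × 884.343901
FV = $1,275,542.27

FV = PMT × ((1+r)^n - 1)/r = $1,275,542.27


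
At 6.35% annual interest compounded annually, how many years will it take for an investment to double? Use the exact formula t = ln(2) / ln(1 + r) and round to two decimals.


Doubling condition: (1 + r)^t = 2
Take ln of both sides: t × ln(1 + r) = ln(2)
t = ln(2) / ln(1 + r)
t = 0.693147 / 0.061565
t = 11.26

t = ln(2) / ln(1 + r) = 11.26 years


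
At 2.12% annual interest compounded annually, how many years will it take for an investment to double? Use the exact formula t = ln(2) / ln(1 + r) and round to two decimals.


Doubling condition: (1 + r)^t = 2
Take ln of both sides: t × ln(1 + r) = ln(2)
t = ln(2) / ln(1 + r)
t = 0.693147 / 0.020978
t = 33.04

t = ln(2) / ln(1 + r) = 33.04 years


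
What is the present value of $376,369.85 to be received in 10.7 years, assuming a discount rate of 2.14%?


Present value formula: PV = FV / (1 + r)^t
PV = $376,369.85 / (1 + 0.0214)^10.7
PV = $376,369.85 / 1.2542833
PV = $300,067.66

PV = FV / (1 + r)^t = $300,067.66


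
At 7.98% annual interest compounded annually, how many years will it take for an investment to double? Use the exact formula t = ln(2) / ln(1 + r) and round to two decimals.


Doubling condition: (1 + r)^t = 2
Take ln of both sides: t × ln(1 + r) = ln(2)
t = ln(2) / ln(1 + r)
t = 0.693147 / 0.076776
t = 9.03

t = ln(2) / ln(1 + r) = 9.03 years


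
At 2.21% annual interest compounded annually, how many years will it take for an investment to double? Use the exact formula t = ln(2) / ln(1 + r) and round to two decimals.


Doubling condition: (1 + r)^t = 2
Take ln of both sides: t × ln(1 + r) = ln(2)
t = ln(2) / ln(1 + r)
t = 0.693147 / 0.021859
t = 31.71

t = ln(2) / ln(1 + r) = 31.71 years


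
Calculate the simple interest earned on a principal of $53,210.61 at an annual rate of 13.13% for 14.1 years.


Simple interest formula: I = P × r × t
I = $53,210.61 × 0.1313 × 14.1
I = $98,510.40

I = P × r × t = $98,510.40


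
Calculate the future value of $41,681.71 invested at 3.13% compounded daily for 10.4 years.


Compound interest formula: A = P(1 + r/n)^(nt)
A = $41,681.71 × (1 + 0.0313/365)^(365 × 10.4)
Growth factor: (1 + 0.0313/365)^3796 = 1.384731
A = $41,681.71 × 1.384731
A = $57,717.96

A = P(1 + r/n)^(nt) = $57,717.96


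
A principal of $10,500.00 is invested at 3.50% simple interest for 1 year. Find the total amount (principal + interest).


Total amount formula: A = P(1 + rt) = P + P·r·t
Interest: I = P × r × t = $10,500.00 × 0.035 × 1 = $367.50
A = P + I = $10,500.00 + $367.50 = $10,867.50

A = P + I = P(1 + rt) = $10,867.50


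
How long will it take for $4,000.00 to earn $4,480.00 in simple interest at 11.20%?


Rearrange the simple interest formula for t:
I = P × r × t  ⇒  t = I / (P × r)
t = $4,480.00 / ($4,000.00 × 0.112)
t = 10

t = I/(P×r) = 10 years


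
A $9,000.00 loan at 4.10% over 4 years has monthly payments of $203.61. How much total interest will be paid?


Total paid over the life of the loan = PMT × n.
Total paid = $203.61 × 48 = $9,773.28
Total interest = total paid − principal = $9,773.28 − $9,000.00 = $773.28

Total interest = (PMT × n) - PV = $773.28


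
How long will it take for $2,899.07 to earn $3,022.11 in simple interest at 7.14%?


Rearrange the simple interest formula for t:
I = P × r × t  ⇒  t = I / (P × r)
t = $3,022.11 / ($2,899.07 × 0.0714)
t = 14.6

t = I/(P×r) = 14.6 years


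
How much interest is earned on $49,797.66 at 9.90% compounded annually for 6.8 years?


Compound interest earned = final amount − principal.
A = P(1 + r/n)^(nt) = $49,797.66 × (1 + 0.099/1)^(1 × 6.8) = $94,622.24
Interest = A − P = $94,622.24 − $49,797.66 = $44,824.58

Interest = A - P = $44,824.58


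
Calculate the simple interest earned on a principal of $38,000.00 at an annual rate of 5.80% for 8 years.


Simple interest formula: I = P × r × t
I = $38,000.00 × 0.058 × 8
I = $17,632.00

I = P × r × t = $17,632.00


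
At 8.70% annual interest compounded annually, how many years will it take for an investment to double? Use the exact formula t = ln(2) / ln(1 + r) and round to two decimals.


Doubling condition: (1 + r)^t = 2
Take ln of both sides: t × ln(1 + r) = ln(2)
t = ln(2) / ln(1 + r)
t = 0.693147 / 0.083422
t = 8.31

t = ln(2) / ln(1 + r) = 8.31 years


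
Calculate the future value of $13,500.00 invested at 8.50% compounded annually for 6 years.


Compound interest formula: A = P(1 + r/n)^(nt)
A = $13,500.00 × (1 + 0.085/1)^(1 × 6)
Growth factor: (1 + 0.085/1)^6 = 1.6314675
A = $13,500.00 × 1.6314675
A = $22,024.81

A = P(1 + r/n)^(nt) = $22,024.81


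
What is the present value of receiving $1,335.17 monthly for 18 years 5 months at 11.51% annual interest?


Present value of an ordinary annuity: PV = PMT × (1 − (1 + r)^(−n)) / r
Monthly rate r = 0.1151/12 ≈ 0.00959167, n = 221
PV = $1,335.17 × (1 − (1 + 0.1151/12)^(−221)) / (0.1151/12)
PV = $1,335.17 × 91.612903
PV = $122,318.80

PV = PMT × (1-(1+r)^(-n))/r = $122,318.80


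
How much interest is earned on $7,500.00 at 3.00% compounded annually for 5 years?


Compound interest earned = final amount − principal.
A = P(1 + r/n)^(nt) = $7,500.00 × (1 + 0.03/1)^(1 × 5) = $8,694.56
Interest = A − P = $8,694.56 − $7,500.00 = $1,194.56

Interest = A - P = $1,194.56


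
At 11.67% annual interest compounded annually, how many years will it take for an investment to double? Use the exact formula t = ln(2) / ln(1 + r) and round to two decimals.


Doubling condition: (1 + r)^t = 2
Take ln of both sides: t × ln(1 + r) = ln(2)
t = ln(2) / ln(1 + r)
t = 0.693147 / 0.110378
t = 6.28

t = ln(2) / ln(1 + r) = 6.28 years


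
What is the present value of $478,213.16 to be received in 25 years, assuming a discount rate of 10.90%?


Present value formula: PV = FV / (1 + r)^t
PV = $478,213.16 / (1 + 0.109)^25
PV = $478,213.16 / 13.282770
PV = $36,002.52

PV = FV / (1 + r)^t = $36,002.52


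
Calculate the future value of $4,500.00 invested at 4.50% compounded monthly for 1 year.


Compound interest formula: A = P(1 + r/n)^(nt)
A = $4,500.00 × (1 + 0.045/12)^(12 × 1)
Growth factor: (1 + 0.045/12)^12 = 1.045940
A = $4,500.00 × 1.045940
A = $4,706.73

A = P(1 + r/n)^(nt) = $4,706.73


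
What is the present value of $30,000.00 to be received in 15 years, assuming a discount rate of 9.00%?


Present value formula: PV = FV / (1 + r)^t
PV = $30,000.00 / (1 + 0.09)^15
PV = $30,000.00 / 3.642482
PV = $8,236.14

PV = FV / (1 + r)^t = $8,236.14


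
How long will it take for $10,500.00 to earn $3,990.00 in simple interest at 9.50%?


Rearrange the simple interest formula for t:
I = P × r × t  ⇒  t = I / (P × r)
t = $3,990.00 / ($10,500.00 × 0.095)
t = 4

t = I/(P×r) = 4 years


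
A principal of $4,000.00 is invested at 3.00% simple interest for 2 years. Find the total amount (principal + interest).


Total amount formula: A = P(1 + rt) = P + P·r·t
Interest: I = P × r × t = $4,000.00 × 0.03 × 2 = $240.00
A = P + I = $4,000.00 + $240.00 = $4,240.00

A = P + I = P(1 + rt) = $4,240.00


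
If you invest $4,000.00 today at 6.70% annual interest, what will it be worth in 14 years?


Future value formula: FV = PV × (1 + r)^t
FV = $4,000.00 × (1 + 0.067)^14
FV = $4,000.00 × 2.479145
FV = $9,916.58

FV = PV × (1 + r)^t = $9,916.58


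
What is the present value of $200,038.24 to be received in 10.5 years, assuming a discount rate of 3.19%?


Present value formula: PV = FV / (1 + r)^t
PV = $200,038.24 / (1 + 0.0319)^10.5
PV = $200,038.24 / 1.3905766
PV = $143,852.73

PV = FV / (1 + r)^t = $143,852.73


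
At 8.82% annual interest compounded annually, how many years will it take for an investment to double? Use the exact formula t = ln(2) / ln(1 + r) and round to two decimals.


Doubling condition: (1 + r)^t = 2
Take ln of both sides: t × ln(1 + r) = ln(2)
t = ln(2) / ln(1 + r)
t = 0.693147 / 0.084525
t = 8.20

t = ln(2) / ln(1 + r) = 8.20 years


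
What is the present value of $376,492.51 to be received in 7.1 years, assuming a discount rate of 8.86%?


Present value formula: PV = FV / (1 + r)^t
PV = $376,492.51 / (1 + 0.0886)^7.1
PV = $376,492.51 / 1.8271119
PV = $206,058.81

PV = FV / (1 + r)^t = $206,058.81
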